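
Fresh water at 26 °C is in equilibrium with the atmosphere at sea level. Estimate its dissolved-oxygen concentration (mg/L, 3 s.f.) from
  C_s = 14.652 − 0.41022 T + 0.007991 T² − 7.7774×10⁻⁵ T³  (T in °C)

C_s ≈ 8.02 mg/L

C_s = 14.652 − 0.41022×26 + 0.007991×26² − 7.7774×10⁻⁵×26³ = 8.021 mg/L.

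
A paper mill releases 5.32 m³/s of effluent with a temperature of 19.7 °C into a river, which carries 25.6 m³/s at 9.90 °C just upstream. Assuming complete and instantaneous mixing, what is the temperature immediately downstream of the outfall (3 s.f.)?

Flow-weighted mixing: C = (Q_r C_r + Q_w C_w)/(Q_r + Q_w)
= (25.6×9.90 + 5.32×19.7)/(25.6 + 5.32) = 358.2/30.92 = 11.59 °C.

11.6 °C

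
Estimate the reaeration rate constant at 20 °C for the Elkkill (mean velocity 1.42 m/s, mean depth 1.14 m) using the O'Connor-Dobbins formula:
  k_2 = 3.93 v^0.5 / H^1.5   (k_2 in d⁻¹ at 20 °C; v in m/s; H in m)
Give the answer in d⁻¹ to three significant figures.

k_2 ≈ 3.85 d⁻¹

k_2 = 3.93 × 1.42^0.5 / 1.14^1.5 = 3.93 × 1.192 / 1.217 = 3.848 d⁻¹.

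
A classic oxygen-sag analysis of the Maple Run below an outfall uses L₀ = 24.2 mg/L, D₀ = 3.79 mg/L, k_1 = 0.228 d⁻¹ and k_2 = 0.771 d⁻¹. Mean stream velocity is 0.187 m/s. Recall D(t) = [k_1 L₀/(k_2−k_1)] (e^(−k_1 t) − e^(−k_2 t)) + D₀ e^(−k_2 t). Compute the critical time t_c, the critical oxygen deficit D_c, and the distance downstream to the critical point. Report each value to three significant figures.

t_c ≈ 1.38 d; D_c ≈ 5.22 mg/L; x_c ≈ 22.4 km

At the critical point dD/dt = 0, so k_1 L₀ e^(−k_1 t) = k_2 D. Substituting D(t) from the Streeter–Phelps equation and solving for t gives
t_c = ln[(k_2/k_1)(1 − D₀(k_2−k_1)/(k_1 L₀))] / (k_2−k_1).
Here k_2−k_1 = 0.5430 d⁻¹ and 1 − D₀(k_2−k_1)/(k_1 L₀) = 1 − 3.79×0.5430/(0.228×24.2) = 0.6270, so
t_c = ln(3.382 × 0.6270) / 0.5430 = 0.7516 / 0.5430 = 1.384 d.
D_c = (k_1/k_2) L₀ e^(−k_1 t_c) = (0.228/0.771) × 24.2 × e^(−0.228×1.384) = 0.2957 × 24.2 × 0.7294 = 5.220 mg/L.
x_c = v t_c = 0.187 m/s × 1.384 d × 86400 s/d = 22360 m ≈ 22.4 km.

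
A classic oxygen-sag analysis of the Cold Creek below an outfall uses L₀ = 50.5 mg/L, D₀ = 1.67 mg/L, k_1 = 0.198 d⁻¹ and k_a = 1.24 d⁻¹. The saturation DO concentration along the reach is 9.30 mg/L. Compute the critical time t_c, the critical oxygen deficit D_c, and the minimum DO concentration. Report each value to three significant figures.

t_c ≈ 1.58 d; D_c ≈ 5.90 mg/L; min DO ≈ 3.40 mg/L

With k_a/k_1 = 6.263 and 1 − D₀(k_a−k_1)/(k_1 L₀) = 0.8260,
t_c = ln(6.263 × 0.8260) / (1.24 − 0.198) = ln(5.173) / 1.042 = 1.643/1.042 = 1.577 d.
L(t_c) = L₀ e^(−k_1 t_c) = 50.5 × 0.7318 = 36.95 mg/L, and at the critical point k_a D_c = k_1 L, so D_c = (0.198/1.24) × 36.95 = 5.901 mg/L.
Minimum DO = C_s − D_c = 9.30 − 5.901 = 3.399 mg/L.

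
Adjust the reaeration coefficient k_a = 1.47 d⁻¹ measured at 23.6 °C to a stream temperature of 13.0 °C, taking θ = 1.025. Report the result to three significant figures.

k_a(T₂) = k_a(T₁) · θ^(T₂−T₁) = 1.47 × 1.025^(13.0−23.6)
= 1.47 × 1.025^-10.6 = 1.47 × 0.7697 = 1.131 d⁻¹.

k_a ≈ 1.13 d⁻¹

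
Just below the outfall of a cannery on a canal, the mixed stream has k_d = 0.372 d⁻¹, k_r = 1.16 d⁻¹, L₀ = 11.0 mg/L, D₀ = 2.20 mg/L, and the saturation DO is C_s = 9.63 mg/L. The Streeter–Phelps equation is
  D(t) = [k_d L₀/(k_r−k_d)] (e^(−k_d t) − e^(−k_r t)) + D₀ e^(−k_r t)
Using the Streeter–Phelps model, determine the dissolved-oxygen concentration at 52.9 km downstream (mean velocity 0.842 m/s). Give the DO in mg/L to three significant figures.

DO ≈ 6.96 mg/L

Travel time t = x/v = 52.9 km / (0.842 m/s) = 52900 m / 0.842 m/s = 62830 s = 0.7272 d.
k_d L₀/(k_r−k_d) = 0.372×11.0/(1.16−0.372) = 4.092/0.7880 = 5.193 mg/L.
e^(−k_d t) = e^(−0.372×0.7272) = 0.7630; e^(−k_r t) = e^(−1.16×0.7272) = 0.4302.
D = 5.193 × (0.7630 − 0.4302) + 2.20 × 0.4302 = 1.728 + 0.9464 = 2.675 mg/L.
DO = C_s − D = 9.63 − 2.675 = 6.955 mg/L.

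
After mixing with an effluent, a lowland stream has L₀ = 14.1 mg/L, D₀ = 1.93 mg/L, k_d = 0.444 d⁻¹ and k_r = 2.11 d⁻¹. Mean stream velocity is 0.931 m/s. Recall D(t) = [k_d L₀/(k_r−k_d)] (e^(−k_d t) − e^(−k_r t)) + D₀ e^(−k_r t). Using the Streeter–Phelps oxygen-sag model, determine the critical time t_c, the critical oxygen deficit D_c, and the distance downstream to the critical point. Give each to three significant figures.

t_c ≈ 0.503 d; D_c ≈ 2.37 mg/L; x_c ≈ 40.5 km

t_c = [1/(k_r−k_d)] ln[(k_r/k_d)(1 − D₀(k_r−k_d)/(k_d L₀))]
= [1/(2.11−0.444)] ln[(2.11/0.444)(1 − 1.93×1.666/(0.444×14.1))]
= (1/1.666) ln[4.752 × 0.4864] = 0.6002 × ln(2.311) = 0.6002 × 0.8379 = 0.5029 d.
L(t_c) = L₀ e^(−k_d t_c) = 14.1 × 0.7999 = 11.28 mg/L, and at the critical point k_r D_c = k_d L, so D_c = (0.444/2.11) × 11.28 = 2.373 mg/L.
x_c = v t_c = 0.931 m/s × 0.5029 d × 86400 s/d = 40450 m ≈ 40.5 km.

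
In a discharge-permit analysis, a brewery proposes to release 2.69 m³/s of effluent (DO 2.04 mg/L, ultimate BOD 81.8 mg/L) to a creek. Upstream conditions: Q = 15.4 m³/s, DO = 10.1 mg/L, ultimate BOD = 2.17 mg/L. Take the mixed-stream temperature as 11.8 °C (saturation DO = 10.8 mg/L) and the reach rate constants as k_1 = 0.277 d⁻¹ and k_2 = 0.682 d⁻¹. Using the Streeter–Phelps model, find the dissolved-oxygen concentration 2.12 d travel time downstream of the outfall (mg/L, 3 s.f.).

Mixed DO = (15.4×10.1 + 2.69×2.04)/(15.4+2.69) = 161.0/18.09 = 8.901 mg/L.
Mixed L₀ = (15.4×2.17 + 2.69×81.8)/(18.09) = 253.5/18.09 = 14.01 mg/L.
Initial deficit D₀ = C_s − DO₀ = 10.8 − 8.901 = 1.899 mg/L.
D(2.12) = [0.277×14.01/(0.682−0.277)](e^(−0.277×2.12) − e^(−0.682×2.12)) + 1.899 e^(−0.682×2.12)
= 9.583 × (0.5559 − 0.2355) + 1.899 × 0.2355 = 3.517 mg/L.
DO = 10.8 − 3.517 = 7.283 mg/L.

DO ≈ 7.28 mg/L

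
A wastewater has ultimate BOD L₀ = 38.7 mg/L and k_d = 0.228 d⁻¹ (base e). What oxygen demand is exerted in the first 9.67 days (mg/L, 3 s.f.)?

y ≈ 34.4 mg/L

y_t = L₀(1 − e^(−k_d t)) = 38.7 × (1 − e^(−0.228×9.67))
= 38.7 × (1 − 0.1103) = 38.7 × 0.8897 = 34.43 mg/L.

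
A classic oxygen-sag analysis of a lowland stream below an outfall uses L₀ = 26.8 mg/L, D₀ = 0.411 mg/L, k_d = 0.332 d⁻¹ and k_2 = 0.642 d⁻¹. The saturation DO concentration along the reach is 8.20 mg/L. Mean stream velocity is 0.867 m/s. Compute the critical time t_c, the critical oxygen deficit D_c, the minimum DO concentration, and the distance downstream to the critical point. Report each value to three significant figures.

At the critical point dD/dt = 0, so k_d L₀ e^(−k_d t) = k_2 D. Substituting D(t) from the Streeter–Phelps equation and solving for t gives
t_c = ln[(k_2/k_d)(1 − D₀(k_2−k_d)/(k_d L₀))] / (k_2−k_d).
Here k_2−k_d = 0.3100 d⁻¹ and 1 − D₀(k_2−k_d)/(k_d L₀) = 1 − 0.411×0.3100/(0.332×26.8) = 0.9857, so
t_c = ln(1.934 × 0.9857) / 0.3100 = 0.6450 / 0.3100 = 2.081 d.
D_c = (k_d/k_2) L₀ e^(−k_d t_c) = (0.332/0.642) × 26.8 × e^(−0.332×2.081) = 0.5171 × 26.8 × 0.5012 = 6.946 mg/L.
Minimum DO = C_s − D_c = 8.20 − 6.946 = 1.254 mg/L.
x_c = v t_c = 0.867 m/s × 2.081 d × 86400 s/d = 155900 m ≈ 156 km.

t_c ≈ 2.08 d; D_c ≈ 6.95 mg/L; min DO ≈ 1.25 mg/L; x_c ≈ 156 km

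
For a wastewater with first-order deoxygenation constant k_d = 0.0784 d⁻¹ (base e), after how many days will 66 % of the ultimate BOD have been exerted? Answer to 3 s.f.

t ≈ 13.8 d

y/L₀ = 1 − e^(−k_d t) = 0.66 ⇒ e^(−k_d t) = 0.340
t = −ln(0.340) / 0.0784 = 1.079 / 0.0784 = 13.76 d.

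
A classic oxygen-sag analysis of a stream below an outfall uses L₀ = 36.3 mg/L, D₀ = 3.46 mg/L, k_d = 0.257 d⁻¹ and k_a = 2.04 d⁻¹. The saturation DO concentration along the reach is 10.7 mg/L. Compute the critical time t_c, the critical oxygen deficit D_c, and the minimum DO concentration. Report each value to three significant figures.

t_c ≈ 0.555 d; D_c ≈ 3.97 mg/L; min DO ≈ 6.73 mg/L

With k_a/k_d = 7.938 and 1 − D₀(k_a−k_d)/(k_d L₀) = 0.3387,
t_c = ln(7.938 × 0.3387) / (2.04 − 0.257) = ln(2.689) / 1.783 = 0.9890/1.783 = 0.5547 d.
D_c = (k_d/k_a) L₀ e^(−k_d t_c) = (0.257/2.04) × 36.3 × e^(−0.257×0.5547) = 0.1260 × 36.3 × 0.8671 = 3.965 mg/L.
Minimum DO = C_s − D_c = 10.7 − 3.965 = 6.735 mg/L.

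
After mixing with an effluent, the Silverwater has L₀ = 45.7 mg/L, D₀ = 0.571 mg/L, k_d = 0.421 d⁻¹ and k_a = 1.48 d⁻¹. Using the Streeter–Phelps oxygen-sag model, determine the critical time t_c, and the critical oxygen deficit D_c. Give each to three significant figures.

With k_a/k_d = 3.515 and 1 − D₀(k_a−k_d)/(k_d L₀) = 0.9686,
t_c = ln(3.515 × 0.9686) / (1.48 − 0.421) = ln(3.405) / 1.059 = 1.225/1.059 = 1.157 d.
D_c = (k_d/k_a) L₀ e^(−k_d t_c) = (0.421/1.48) × 45.7 × e^(−0.421×1.157) = 0.2845 × 45.7 × 0.6144 = 7.987 mg/L.

t_c ≈ 1.16 d; D_c ≈ 7.99 mg/L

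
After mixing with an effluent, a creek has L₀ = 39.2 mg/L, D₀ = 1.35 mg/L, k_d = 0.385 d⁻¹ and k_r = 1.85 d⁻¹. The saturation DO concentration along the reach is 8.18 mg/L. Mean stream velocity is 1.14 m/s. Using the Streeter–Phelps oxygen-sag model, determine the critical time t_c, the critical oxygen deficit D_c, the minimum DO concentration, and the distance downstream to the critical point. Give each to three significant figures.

t_c ≈ 0.976 d; D_c ≈ 5.60 mg/L; min DO ≈ 2.58 mg/L; x_c ≈ 96.1 km

At the critical point dD/dt = 0, so k_d L₀ e^(−k_d t) = k_r D. Substituting D(t) from the Streeter–Phelps equation and solving for t gives
t_c = ln[(k_r/k_d)(1 − D₀(k_r−k_d)/(k_d L₀))] / (k_r−k_d).
Here k_r−k_d = 1.465 d⁻¹ and 1 − D₀(k_r−k_d)/(k_d L₀) = 1 − 1.35×1.465/(0.385×39.2) = 0.8690, so
t_c = ln(4.805 × 0.8690) / 1.465 = 1.429 / 1.465 = 0.9756 d.
L(t_c) = L₀ e^(−k_d t_c) = 39.2 × 0.6869 = 26.93 mg/L, and at the critical point k_r D_c = k_d L, so D_c = (0.385/1.85) × 26.93 = 5.603 mg/L.
Minimum DO = C_s − D_c = 8.18 − 5.603 = 2.577 mg/L.
x_c = v t_c = 1.14 m/s × 0.9756 d × 86400 s/d = 96090 m ≈ 96.1 km.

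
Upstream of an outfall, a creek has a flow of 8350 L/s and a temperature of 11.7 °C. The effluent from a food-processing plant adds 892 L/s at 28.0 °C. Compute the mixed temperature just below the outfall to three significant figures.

13.3 °C

Flow-weighted mixing: C = (Q_r C_r + Q_w C_w)/(Q_r + Q_w)
= (8350×11.7 + 892×28.0)/(8350 + 892) = 122700/9242 = 13.27 °C.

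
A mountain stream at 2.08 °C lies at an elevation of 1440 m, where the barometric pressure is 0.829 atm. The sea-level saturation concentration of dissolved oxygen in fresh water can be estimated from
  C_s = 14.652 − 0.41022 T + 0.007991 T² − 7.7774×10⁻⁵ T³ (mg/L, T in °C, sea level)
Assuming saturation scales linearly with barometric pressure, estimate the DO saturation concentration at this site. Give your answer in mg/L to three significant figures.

At sea level: C_s = 14.652 − 0.41022×2.08 + 0.007991×2.08² − 7.7774×10⁻⁵×2.08³ = 13.83 mg/L.
Pressure correction: C_s' = 13.83 × 0.829 = 11.47 mg/L.

C_s ≈ 11.5 mg/L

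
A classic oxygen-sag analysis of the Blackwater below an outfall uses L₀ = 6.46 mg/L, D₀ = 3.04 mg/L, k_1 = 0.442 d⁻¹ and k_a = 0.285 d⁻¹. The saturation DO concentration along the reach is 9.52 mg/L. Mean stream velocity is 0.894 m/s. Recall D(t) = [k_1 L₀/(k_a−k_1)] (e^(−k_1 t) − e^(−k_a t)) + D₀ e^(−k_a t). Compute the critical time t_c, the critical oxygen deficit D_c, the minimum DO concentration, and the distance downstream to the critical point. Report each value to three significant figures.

t_c ≈ 1.81 d; D_c ≈ 4.50 mg/L; min DO ≈ 5.02 mg/L; x_c ≈ 140 km

At the critical point dD/dt = 0, so k_1 L₀ e^(−k_1 t) = k_a D. Substituting D(t) from the Streeter–Phelps equation and solving for t gives
t_c = ln[(k_a/k_1)(1 − D₀(k_a−k_1)/(k_1 L₀))] / (k_a−k_1).
Here k_a−k_1 = -0.1570 d⁻¹ and 1 − D₀(k_a−k_1)/(k_1 L₀) = 1 − 3.04×-0.1570/(0.442×6.46) = 1.167, so
t_c = ln(0.6448 × 1.167) / -0.1570 = -0.2843 / -0.1570 = 1.811 d.
D_c = (k_1/k_a) L₀ e^(−k_1 t_c) = (0.442/0.285) × 6.46 × e^(−0.442×1.811) = 1.551 × 6.46 × 0.4492 = 4.501 mg/L.
Minimum DO = C_s − D_c = 9.52 − 4.501 = 5.019 mg/L.
x_c = v t_c = 0.894 m/s × 1.811 d × 86400 s/d = 139800 m ≈ 140 km.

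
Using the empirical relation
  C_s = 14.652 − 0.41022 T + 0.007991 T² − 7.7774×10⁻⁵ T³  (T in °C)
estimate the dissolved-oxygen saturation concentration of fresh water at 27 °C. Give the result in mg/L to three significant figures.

C_s ≈ 7.87 mg/L

C_s = 14.652 − 0.41022×27 + 0.007991×27² − 7.7774×10⁻⁵×27³ = 7.871 mg/L.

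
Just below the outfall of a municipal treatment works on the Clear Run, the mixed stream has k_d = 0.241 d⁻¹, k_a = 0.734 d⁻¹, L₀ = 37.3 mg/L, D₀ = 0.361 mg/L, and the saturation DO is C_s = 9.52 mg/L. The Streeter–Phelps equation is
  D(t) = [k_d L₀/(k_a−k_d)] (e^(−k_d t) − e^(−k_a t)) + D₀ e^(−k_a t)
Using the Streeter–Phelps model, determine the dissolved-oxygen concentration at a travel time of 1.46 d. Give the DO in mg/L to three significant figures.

k_d L₀/(k_a−k_d) = 0.241×37.3/(0.734−0.241) = 8.989/0.4930 = 18.23 mg/L.
e^(−k_d t) = e^(−0.241×1.460) = 0.7034; e^(−k_a t) = e^(−0.734×1.460) = 0.3424.
D = 18.23 × (0.7034 − 0.3424) + 0.361 × 0.3424 = 6.581 + 0.1236 = 6.705 mg/L.
DO = C_s − D = 9.52 − 6.705 = 2.815 mg/L.

DO ≈ 2.82 mg/L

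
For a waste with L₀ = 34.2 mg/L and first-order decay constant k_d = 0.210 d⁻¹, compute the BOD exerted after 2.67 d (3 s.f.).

y ≈ 14.7 mg/L

y_t = L₀(1 − e^(−k_d t)) = 34.2 × (1 − e^(−0.210×2.67))
= 34.2 × (1 − 0.5708) = 34.2 × 0.4292 = 14.68 mg/L.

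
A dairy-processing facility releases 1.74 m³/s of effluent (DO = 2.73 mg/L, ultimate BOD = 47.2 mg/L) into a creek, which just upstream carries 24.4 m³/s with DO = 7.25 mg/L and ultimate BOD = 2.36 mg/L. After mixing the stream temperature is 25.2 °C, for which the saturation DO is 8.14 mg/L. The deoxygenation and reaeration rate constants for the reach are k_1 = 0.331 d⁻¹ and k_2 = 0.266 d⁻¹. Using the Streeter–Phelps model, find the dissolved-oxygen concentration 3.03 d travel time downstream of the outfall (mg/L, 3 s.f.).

DO ≈ 5.43 mg/L

Mixed DO = (24.4×7.25 + 1.74×2.73)/(24.4+1.74) = 181.7/26.14 = 6.949 mg/L.
Mixed L₀ = (24.4×2.36 + 1.74×47.2)/(26.14) = 139.7/26.14 = 5.345 mg/L.
Initial deficit D₀ = C_s − DO₀ = 8.14 − 6.949 = 1.191 mg/L.
D(3.03) = [0.331×5.345/(0.266−0.331)](e^(−0.331×3.03) − e^(−0.266×3.03)) + 1.191 e^(−0.266×3.03)
= -27.22 × (0.3668 − 0.4466) + 1.191 × 0.4466 = 2.705 mg/L.
DO = 8.14 − 2.705 = 5.435 mg/L.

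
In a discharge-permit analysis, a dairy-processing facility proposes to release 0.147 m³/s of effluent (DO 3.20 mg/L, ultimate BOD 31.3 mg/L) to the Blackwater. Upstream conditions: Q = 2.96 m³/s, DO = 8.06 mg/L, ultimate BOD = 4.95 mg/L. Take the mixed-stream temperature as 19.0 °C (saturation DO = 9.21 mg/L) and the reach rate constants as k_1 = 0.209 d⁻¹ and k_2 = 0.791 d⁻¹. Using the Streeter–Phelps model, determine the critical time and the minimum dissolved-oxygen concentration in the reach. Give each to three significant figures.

t_c ≈ 0.624 d; minimum DO ≈ 7.77 mg/L

Mixed DO = (2.96×8.06 + 0.147×3.20)/(2.96+0.147) = 24.33/3.107 = 7.830 mg/L.
Mixed L₀ = (2.96×4.95 + 0.147×31.3)/(3.107) = 19.25/3.107 = 6.197 mg/L.
Initial deficit D₀ = C_s − DO₀ = 9.21 − 7.830 = 1.380 mg/L.
t_c = (1/0.5820) ln[(0.791/0.209)(1 − 1.380×0.5820/(0.209×6.197))] = 1.718 × ln(1.438) = 0.6238 d.
D_c = (0.209/0.791) × 6.197 × e^(−0.209×0.6238) = 0.2642 × 6.197 × 0.8778 = 1.437 mg/L.
Minimum DO = 9.21 − 1.437 = 7.773 mg/L.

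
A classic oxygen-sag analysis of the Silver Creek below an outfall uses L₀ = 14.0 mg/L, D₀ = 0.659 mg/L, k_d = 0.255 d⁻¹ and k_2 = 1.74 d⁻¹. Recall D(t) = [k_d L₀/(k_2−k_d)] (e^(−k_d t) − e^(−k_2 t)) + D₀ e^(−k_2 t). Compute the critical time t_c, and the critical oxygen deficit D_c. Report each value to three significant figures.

t_c ≈ 1.08 d; D_c ≈ 1.56 mg/L

t_c = [1/(k_2−k_d)] ln[(k_2/k_d)(1 − D₀(k_2−k_d)/(k_d L₀))]
= [1/(1.74−0.255)] ln[(1.74/0.255)(1 − 0.659×1.485/(0.255×14.0))]
= (1/1.485) ln[6.824 × 0.7259] = 0.6734 × ln(4.953) = 0.6734 × 1.600 = 1.077 d.
D_c = (k_d/k_2) L₀ e^(−k_d t_c) = (0.255/1.74) × 14.0 × e^(−0.255×1.077) = 0.1466 × 14.0 × 0.7598 = 1.559 mg/L.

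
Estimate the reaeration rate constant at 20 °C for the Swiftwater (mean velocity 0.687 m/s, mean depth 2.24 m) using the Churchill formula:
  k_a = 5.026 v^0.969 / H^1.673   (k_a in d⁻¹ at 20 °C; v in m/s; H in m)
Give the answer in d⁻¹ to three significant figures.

k_a ≈ 0.906 d⁻¹

k_a = 5.026 × 0.687^0.969 / 2.24^1.673 = 5.026 × 0.6950 / 3.854 = 0.9063 d⁻¹.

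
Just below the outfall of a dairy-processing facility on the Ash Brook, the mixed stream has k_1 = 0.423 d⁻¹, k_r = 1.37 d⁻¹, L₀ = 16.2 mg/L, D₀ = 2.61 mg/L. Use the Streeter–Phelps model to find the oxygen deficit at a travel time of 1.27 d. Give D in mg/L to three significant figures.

k_1 L₀/(k_r−k_1) = 0.423×16.2/(1.37−0.423) = 6.853/0.9470 = 7.236 mg/L.
e^(−k_1 t) = e^(−0.423×1.270) = 0.5844; e^(−k_r t) = e^(−1.37×1.270) = 0.1755.
D = 7.236 × (0.5844 − 0.1755) + 2.61 × 0.1755 = 2.958 + 0.4582 = 3.417 mg/L.

D ≈ 3.42 mg/L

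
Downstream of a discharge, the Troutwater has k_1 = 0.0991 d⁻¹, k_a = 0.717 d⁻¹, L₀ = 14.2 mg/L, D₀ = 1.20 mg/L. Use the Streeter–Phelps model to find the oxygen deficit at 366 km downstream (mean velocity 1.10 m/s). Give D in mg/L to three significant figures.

Travel time t = x/v = 366 km / (1.10 m/s) = 366000 m / 1.10 m/s = 332700 s = 3.851 d.
k_1 L₀/(k_a−k_1) = 0.0991×14.2/(0.717−0.0991) = 1.407/0.6179 = 2.277 mg/L.
e^(−k_1 t) = e^(−0.0991×3.851) = 0.6827; e^(−k_a t) = e^(−0.717×3.851) = 0.06322.
D = 2.277 × (0.6827 − 0.06322) + 1.20 × 0.06322 = 1.411 + 0.07586 = 1.487 mg/L.

D ≈ 1.49 mg/L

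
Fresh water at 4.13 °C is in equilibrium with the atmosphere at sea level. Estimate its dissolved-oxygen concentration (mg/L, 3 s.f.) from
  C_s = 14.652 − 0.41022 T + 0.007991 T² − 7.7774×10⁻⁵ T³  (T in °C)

C_s = 14.652 − 0.41022×4.13 + 0.007991×4.13² − 7.7774×10⁻⁵×4.13³ = 13.09 mg/L.

C_s ≈ 13.1 mg/L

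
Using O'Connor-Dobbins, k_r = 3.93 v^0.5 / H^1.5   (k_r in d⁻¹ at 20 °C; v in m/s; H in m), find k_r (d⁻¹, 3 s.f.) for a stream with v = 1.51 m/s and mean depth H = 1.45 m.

k_r = 3.93 × 1.51^0.5 / 1.45^1.5 = 3.93 × 1.229 / 1.746 = 2.766 d⁻¹.

k_r ≈ 2.77 d⁻¹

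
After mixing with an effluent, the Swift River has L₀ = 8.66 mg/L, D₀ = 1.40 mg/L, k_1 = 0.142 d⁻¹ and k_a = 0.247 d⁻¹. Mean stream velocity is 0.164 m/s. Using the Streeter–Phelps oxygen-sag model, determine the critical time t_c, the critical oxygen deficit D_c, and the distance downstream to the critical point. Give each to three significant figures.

With k_a/k_1 = 1.739 and 1 − D₀(k_a−k_1)/(k_1 L₀) = 0.8805,
t_c = ln(1.739 × 0.8805) / (0.247 − 0.142) = ln(1.532) / 0.1050 = 0.4263/0.1050 = 4.060 d.
D_c = (k_1/k_a) L₀ e^(−k_1 t_c) = (0.142/0.247) × 8.66 × e^(−0.142×4.060) = 0.5749 × 8.66 × 0.5619 = 2.797 mg/L.
x_c = v t_c = 0.164 m/s × 4.060 d × 86400 s/d = 57520 m ≈ 57.5 km.

t_c ≈ 4.06 d; D_c ≈ 2.80 mg/L; x_c ≈ 57.5 km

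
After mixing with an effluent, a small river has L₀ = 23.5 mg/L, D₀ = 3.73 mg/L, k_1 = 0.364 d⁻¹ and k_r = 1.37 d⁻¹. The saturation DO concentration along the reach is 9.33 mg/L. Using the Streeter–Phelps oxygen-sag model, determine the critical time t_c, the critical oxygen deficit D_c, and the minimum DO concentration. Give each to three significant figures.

t_c = [1/(k_r−k_1)] ln[(k_r/k_1)(1 − D₀(k_r−k_1)/(k_1 L₀))]
= [1/(1.37−0.364)] ln[(1.37/0.364)(1 − 3.73×1.006/(0.364×23.5))]
= (1/1.006) ln[3.764 × 0.5613] = 0.9940 × ln(2.113) = 0.9940 × 0.7480 = 0.7435 d.
L(t_c) = L₀ e^(−k_1 t_c) = 23.5 × 0.7629 = 17.93 mg/L, and at the critical point k_r D_c = k_1 L, so D_c = (0.364/1.37) × 17.93 = 4.763 mg/L.
Minimum DO = C_s − D_c = 9.33 − 4.763 = 4.567 mg/L.

t_c ≈ 0.744 d; D_c ≈ 4.76 mg/L; min DO ≈ 4.57 mg/L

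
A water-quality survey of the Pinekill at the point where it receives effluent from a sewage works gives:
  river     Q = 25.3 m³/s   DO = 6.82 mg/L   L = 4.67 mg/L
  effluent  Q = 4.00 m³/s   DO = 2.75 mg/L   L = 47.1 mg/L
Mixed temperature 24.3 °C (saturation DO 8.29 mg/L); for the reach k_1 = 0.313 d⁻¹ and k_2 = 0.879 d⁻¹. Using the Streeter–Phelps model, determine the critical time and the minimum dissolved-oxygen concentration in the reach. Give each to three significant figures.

Mixed DO = (25.3×6.82 + 4.00×2.75)/(25.3+4.00) = 183.5/29.30 = 6.264 mg/L.
Mixed L₀ = (25.3×4.67 + 4.00×47.1)/(29.30) = 306.6/29.30 = 10.46 mg/L.
Initial deficit D₀ = C_s − DO₀ = 8.29 − 6.264 = 2.026 mg/L.
t_c = (1/0.5660) ln[(0.879/0.313)(1 − 2.026×0.5660/(0.313×10.46))] = 1.767 × ln(1.825) = 1.063 d.
D_c = (0.313/0.879) × 10.46 × e^(−0.313×1.063) = 0.3561 × 10.46 × 0.7170 = 2.671 mg/L.
Minimum DO = 8.29 − 2.671 = 5.619 mg/L.

t_c ≈ 1.06 d; minimum DO ≈ 5.62 mg/L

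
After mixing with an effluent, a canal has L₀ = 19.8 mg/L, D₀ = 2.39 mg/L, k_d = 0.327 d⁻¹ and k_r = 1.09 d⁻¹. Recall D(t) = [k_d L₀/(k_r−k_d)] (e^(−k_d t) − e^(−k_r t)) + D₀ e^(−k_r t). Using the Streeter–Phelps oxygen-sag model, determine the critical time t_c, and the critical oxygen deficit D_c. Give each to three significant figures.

With k_r/k_d = 3.333 and 1 − D₀(k_r−k_d)/(k_d L₀) = 0.7184,
t_c = ln(3.333 × 0.7184) / (1.09 − 0.327) = ln(2.395) / 0.7630 = 0.8732/0.7630 = 1.144 d.
D_c = (k_d/k_r) L₀ e^(−k_d t_c) = (0.327/1.09) × 19.8 × e^(−0.327×1.144) = 0.3000 × 19.8 × 0.6878 = 4.086 mg/L.

t_c ≈ 1.14 d; D_c ≈ 4.09 mg/L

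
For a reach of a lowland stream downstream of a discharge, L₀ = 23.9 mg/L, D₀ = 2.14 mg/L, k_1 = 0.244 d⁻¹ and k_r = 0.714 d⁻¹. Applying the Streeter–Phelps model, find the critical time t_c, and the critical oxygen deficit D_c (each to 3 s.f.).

t_c ≈ 1.88 d; D_c ≈ 5.16 mg/L

t_c = [1/(k_r−k_1)] ln[(k_r/k_1)(1 − D₀(k_r−k_1)/(k_1 L₀))]
= [1/(0.714−0.244)] ln[(0.714/0.244)(1 − 2.14×0.4700/(0.244×23.9))]
= (1/0.4700) ln[2.926 × 0.8275] = 2.128 × ln(2.422) = 2.128 × 0.8844 = 1.882 d.
D_c = (k_1/k_r) L₀ e^(−k_1 t_c) = (0.244/0.714) × 23.9 × e^(−0.244×1.882) = 0.3417 × 23.9 × 0.6318 = 5.160 mg/L.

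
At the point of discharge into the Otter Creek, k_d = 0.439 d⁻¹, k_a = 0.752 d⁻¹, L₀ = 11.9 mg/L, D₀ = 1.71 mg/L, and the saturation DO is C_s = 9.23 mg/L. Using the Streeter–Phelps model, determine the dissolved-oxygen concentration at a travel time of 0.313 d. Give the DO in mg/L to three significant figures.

k_d L₀/(k_a−k_d) = 0.439×11.9/(0.752−0.439) = 5.224/0.3130 = 16.69 mg/L.
e^(−k_d t) = e^(−0.439×0.3130) = 0.8716; e^(−k_a t) = e^(−0.752×0.3130) = 0.7903.
D = 16.69 × (0.8716 − 0.7903) + 1.71 × 0.7903 = 1.358 + 1.351 = 2.709 mg/L.
DO = C_s − D = 9.23 − 2.709 = 6.521 mg/L.

DO ≈ 6.52 mg/L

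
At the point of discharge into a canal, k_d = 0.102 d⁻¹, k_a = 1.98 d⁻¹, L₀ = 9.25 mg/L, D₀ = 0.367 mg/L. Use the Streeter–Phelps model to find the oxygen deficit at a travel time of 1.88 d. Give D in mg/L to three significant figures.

k_d L₀/(k_a−k_d) = 0.102×9.25/(1.98−0.102) = 0.9435/1.878 = 0.5024 mg/L.
e^(−k_d t) = e^(−0.102×1.880) = 0.8255; e^(−k_a t) = e^(−1.98×1.880) = 0.02418.
D = 0.5024 × (0.8255 − 0.02418) + 0.367 × 0.02418 = 0.4026 + 0.008873 = 0.4115 mg/L.

D ≈ 0.411 mg/L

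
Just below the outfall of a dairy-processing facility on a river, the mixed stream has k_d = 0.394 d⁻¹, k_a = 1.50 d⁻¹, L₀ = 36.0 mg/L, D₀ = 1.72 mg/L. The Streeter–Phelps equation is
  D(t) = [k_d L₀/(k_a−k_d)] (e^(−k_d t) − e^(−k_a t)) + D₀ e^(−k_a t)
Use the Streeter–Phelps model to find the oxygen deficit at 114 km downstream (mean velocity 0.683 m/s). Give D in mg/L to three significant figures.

Travel time t = x/v = 114 km / (0.683 m/s) = 114000 m / 0.683 m/s = 166900 s = 1.932 d.
k_d L₀/(k_a−k_d) = 0.394×36.0/(1.50−0.394) = 14.18/1.106 = 12.82 mg/L.
e^(−k_d t) = e^(−0.394×1.932) = 0.4671; e^(−k_a t) = e^(−1.50×1.932) = 0.05515.
D = 12.82 × (0.4671 − 0.05515) + 1.72 × 0.05515 = 5.284 + 0.09485 = 5.378 mg/L.

D ≈ 5.38 mg/L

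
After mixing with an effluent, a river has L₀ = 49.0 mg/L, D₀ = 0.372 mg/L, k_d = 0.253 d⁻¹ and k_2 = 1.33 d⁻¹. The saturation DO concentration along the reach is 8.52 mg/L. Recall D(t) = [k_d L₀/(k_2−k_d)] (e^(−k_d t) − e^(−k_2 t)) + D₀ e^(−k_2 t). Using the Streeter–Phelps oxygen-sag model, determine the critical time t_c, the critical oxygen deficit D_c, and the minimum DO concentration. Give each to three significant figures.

With k_2/k_d = 5.257 and 1 − D₀(k_2−k_d)/(k_d L₀) = 0.9677,
t_c = ln(5.257 × 0.9677) / (1.33 − 0.253) = ln(5.087) / 1.077 = 1.627/1.077 = 1.510 d.
D_c = (k_d/k_2) L₀ e^(−k_d t_c) = (0.253/1.33) × 49.0 × e^(−0.253×1.510) = 0.1902 × 49.0 × 0.6824 = 6.361 mg/L.
Minimum DO = C_s − D_c = 8.52 − 6.361 = 2.159 mg/L.

t_c ≈ 1.51 d; D_c ≈ 6.36 mg/L; min DO ≈ 2.16 mg/L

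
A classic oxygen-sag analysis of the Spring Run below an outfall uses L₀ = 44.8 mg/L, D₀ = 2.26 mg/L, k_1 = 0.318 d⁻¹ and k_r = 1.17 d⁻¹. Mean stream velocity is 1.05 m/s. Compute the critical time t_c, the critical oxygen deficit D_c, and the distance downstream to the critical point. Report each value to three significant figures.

t_c = [1/(k_r−k_1)] ln[(k_r/k_1)(1 − D₀(k_r−k_1)/(k_1 L₀))]
= [1/(1.17−0.318)] ln[(1.17/0.318)(1 − 2.26×0.8520/(0.318×44.8))]
= (1/0.8520) ln[3.679 × 0.8648] = 1.174 × ln(3.182) = 1.174 × 1.157 = 1.359 d.
D_c = (k_1/k_r) L₀ e^(−k_1 t_c) = (0.318/1.17) × 44.8 × e^(−0.318×1.359) = 0.2718 × 44.8 × 0.6492 = 7.905 mg/L.
x_c = v t_c = 1.05 m/s × 1.359 d × 86400 s/d = 123200 m ≈ 123 km.

t_c ≈ 1.36 d; D_c ≈ 7.90 mg/L; x_c ≈ 123 km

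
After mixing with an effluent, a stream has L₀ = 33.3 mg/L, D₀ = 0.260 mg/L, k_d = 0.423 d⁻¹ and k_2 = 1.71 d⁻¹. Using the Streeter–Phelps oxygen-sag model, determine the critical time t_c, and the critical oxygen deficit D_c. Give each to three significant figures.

t_c ≈ 1.07 d; D_c ≈ 5.25 mg/L

At the critical point dD/dt = 0, so k_d L₀ e^(−k_d t) = k_2 D. Substituting D(t) from the Streeter–Phelps equation and solving for t gives
t_c = ln[(k_2/k_d)(1 − D₀(k_2−k_d)/(k_d L₀))] / (k_2−k_d).
Here k_2−k_d = 1.287 d⁻¹ and 1 − D₀(k_2−k_d)/(k_d L₀) = 1 − 0.260×1.287/(0.423×33.3) = 0.9762, so
t_c = ln(4.043 × 0.9762) / 1.287 = 1.373 / 1.287 = 1.067 d.
D_c = (k_d/k_2) L₀ e^(−k_d t_c) = (0.423/1.71) × 33.3 × e^(−0.423×1.067) = 0.2474 × 33.3 × 0.6369 = 5.246 mg/L.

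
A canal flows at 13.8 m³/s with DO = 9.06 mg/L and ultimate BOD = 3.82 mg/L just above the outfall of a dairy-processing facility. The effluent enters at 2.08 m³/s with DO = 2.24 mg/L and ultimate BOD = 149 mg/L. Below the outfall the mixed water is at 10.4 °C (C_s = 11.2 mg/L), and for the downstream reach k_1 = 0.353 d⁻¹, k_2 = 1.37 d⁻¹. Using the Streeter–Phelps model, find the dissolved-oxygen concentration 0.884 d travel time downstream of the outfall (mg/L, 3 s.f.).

Mixed DO = (13.8×9.06 + 2.08×2.24)/(13.8+2.08) = 129.7/15.88 = 8.167 mg/L.
Mixed L₀ = (13.8×3.82 + 2.08×149)/(15.88) = 362.6/15.88 = 22.84 mg/L.
Initial deficit D₀ = C_s − DO₀ = 11.2 − 8.167 = 3.033 mg/L.
D(0.884) = [0.353×22.84/(1.37−0.353)](e^(−0.353×0.884) − e^(−1.37×0.884)) + 3.033 e^(−1.37×0.884)
= 7.926 × (0.7319 − 0.2979) + 3.033 × 0.2979 = 4.344 mg/L.
DO = 11.2 − 4.344 = 6.856 mg/L.

DO ≈ 6.86 mg/L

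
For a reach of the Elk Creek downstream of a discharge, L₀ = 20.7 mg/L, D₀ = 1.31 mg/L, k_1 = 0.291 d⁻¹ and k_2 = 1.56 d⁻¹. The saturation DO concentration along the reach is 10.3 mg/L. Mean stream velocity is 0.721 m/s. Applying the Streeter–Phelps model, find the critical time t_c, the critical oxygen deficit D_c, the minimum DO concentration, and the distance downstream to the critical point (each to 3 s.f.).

t_c ≈ 1.07 d; D_c ≈ 2.83 mg/L; min DO ≈ 7.47 mg/L; x_c ≈ 66.6 km

With k_2/k_1 = 5.361 and 1 − D₀(k_2−k_1)/(k_1 L₀) = 0.7240,
t_c = ln(5.361 × 0.7240) / (1.56 − 0.291) = ln(3.881) / 1.269 = 1.356/1.269 = 1.069 d.
L(t_c) = L₀ e^(−k_1 t_c) = 20.7 × 0.7327 = 15.17 mg/L, and at the critical point k_2 D_c = k_1 L, so D_c = (0.291/1.56) × 15.17 = 2.829 mg/L.
Minimum DO = C_s − D_c = 10.3 − 2.829 = 7.471 mg/L.
x_c = v t_c = 0.721 m/s × 1.069 d × 86400 s/d = 66570 m ≈ 66.6 km.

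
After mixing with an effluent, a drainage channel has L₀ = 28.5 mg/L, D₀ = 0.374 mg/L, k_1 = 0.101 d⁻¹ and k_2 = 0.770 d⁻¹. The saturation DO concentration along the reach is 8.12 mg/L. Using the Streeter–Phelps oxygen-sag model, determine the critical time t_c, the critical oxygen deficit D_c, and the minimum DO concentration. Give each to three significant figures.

t_c ≈ 2.90 d; D_c ≈ 2.79 mg/L; min DO ≈ 5.33 mg/L

At the critical point dD/dt = 0, so k_1 L₀ e^(−k_1 t) = k_2 D. Substituting D(t) from the Streeter–Phelps equation and solving for t gives
t_c = ln[(k_2/k_1)(1 − D₀(k_2−k_1)/(k_1 L₀))] / (k_2−k_1).
Here k_2−k_1 = 0.6690 d⁻¹ and 1 − D₀(k_2−k_1)/(k_1 L₀) = 1 − 0.374×0.6690/(0.101×28.5) = 0.9131, so
t_c = ln(7.624 × 0.9131) / 0.6690 = 1.940 / 0.6690 = 2.900 d.
L(t_c) = L₀ e^(−k_1 t_c) = 28.5 × 0.7461 = 21.26 mg/L, and at the critical point k_2 D_c = k_1 L, so D_c = (0.101/0.770) × 21.26 = 2.789 mg/L.
Minimum DO = C_s − D_c = 8.12 − 2.789 = 5.331 mg/L.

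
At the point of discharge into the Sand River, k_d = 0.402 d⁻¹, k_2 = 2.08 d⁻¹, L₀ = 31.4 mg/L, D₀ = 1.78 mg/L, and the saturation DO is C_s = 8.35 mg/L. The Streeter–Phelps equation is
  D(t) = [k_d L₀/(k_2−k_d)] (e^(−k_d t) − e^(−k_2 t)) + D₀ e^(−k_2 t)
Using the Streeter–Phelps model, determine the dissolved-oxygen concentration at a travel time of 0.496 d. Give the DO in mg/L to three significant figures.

k_d L₀/(k_2−k_d) = 0.402×31.4/(2.08−0.402) = 12.62/1.678 = 7.523 mg/L.
e^(−k_d t) = e^(−0.402×0.4960) = 0.8192; e^(−k_2 t) = e^(−2.08×0.4960) = 0.3564.
D = 7.523 × (0.8192 − 0.3564) + 1.78 × 0.3564 = 3.482 + 0.6344 = 4.116 mg/L.
DO = C_s − D = 8.35 − 4.116 = 4.234 mg/L.

DO ≈ 4.23 mg/L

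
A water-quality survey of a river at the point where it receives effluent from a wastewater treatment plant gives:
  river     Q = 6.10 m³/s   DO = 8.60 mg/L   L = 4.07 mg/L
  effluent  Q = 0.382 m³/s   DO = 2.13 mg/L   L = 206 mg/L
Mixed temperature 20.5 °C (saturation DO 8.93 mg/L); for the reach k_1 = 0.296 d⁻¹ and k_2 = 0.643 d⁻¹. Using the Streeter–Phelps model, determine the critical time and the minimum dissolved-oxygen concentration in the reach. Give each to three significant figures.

t_c ≈ 2.08 d; minimum DO ≈ 4.96 mg/L

Mixed DO = (6.10×8.60 + 0.382×2.13)/(6.10+0.382) = 53.27/6.482 = 8.219 mg/L.
Mixed L₀ = (6.10×4.07 + 0.382×206)/(6.482) = 103.5/6.482 = 15.97 mg/L.
Initial deficit D₀ = C_s − DO₀ = 8.93 − 8.219 = 0.7113 mg/L.
t_c = (1/0.3470) ln[(0.643/0.296)(1 − 0.7113×0.3470/(0.296×15.97))] = 2.882 × ln(2.059) = 2.081 d.
D_c = (0.296/0.643) × 15.97 × e^(−0.296×2.081) = 0.4603 × 15.97 × 0.5401 = 3.971 mg/L.
Minimum DO = 8.93 − 3.971 = 4.959 mg/L.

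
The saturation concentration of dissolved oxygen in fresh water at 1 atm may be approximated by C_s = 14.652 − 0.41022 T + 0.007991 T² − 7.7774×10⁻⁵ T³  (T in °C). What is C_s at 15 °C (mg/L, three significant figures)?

C_s ≈ 10.0 mg/L

C_s = 14.652 − 0.41022×15 + 0.007991×15² − 7.7774×10⁻⁵×15³ = 10.03 mg/L.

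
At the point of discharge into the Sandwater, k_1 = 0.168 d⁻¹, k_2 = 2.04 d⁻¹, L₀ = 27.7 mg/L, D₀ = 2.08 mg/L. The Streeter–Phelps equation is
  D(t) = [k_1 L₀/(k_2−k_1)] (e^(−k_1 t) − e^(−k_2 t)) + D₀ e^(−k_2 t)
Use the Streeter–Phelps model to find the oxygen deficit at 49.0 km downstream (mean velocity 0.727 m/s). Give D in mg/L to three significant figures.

Travel time t = x/v = 49.0 km / (0.727 m/s) = 49000 m / 0.727 m/s = 67400 s = 0.7801 d.
k_1 L₀/(k_2−k_1) = 0.168×27.7/(2.04−0.168) = 4.654/1.872 = 2.486 mg/L.
e^(−k_1 t) = e^(−0.168×0.7801) = 0.8772; e^(−k_2 t) = e^(−2.04×0.7801) = 0.2036.
D = 2.486 × (0.8772 − 0.2036) + 2.08 × 0.2036 = 1.674 + 0.4236 = 2.098 mg/L.

D ≈ 2.10 mg/L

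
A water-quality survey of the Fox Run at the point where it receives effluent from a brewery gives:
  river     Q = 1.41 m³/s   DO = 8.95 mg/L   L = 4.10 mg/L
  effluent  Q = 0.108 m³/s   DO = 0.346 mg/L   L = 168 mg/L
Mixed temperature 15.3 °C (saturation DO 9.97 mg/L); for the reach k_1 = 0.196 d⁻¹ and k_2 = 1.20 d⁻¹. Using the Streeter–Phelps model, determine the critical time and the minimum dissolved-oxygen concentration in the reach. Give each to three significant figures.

t_c ≈ 1.05 d; minimum DO ≈ 7.88 mg/L

Mixed DO = (1.41×8.95 + 0.108×0.346)/(1.41+0.108) = 12.66/1.518 = 8.338 mg/L.
Mixed L₀ = (1.41×4.10 + 0.108×168)/(1.518) = 23.92/1.518 = 15.76 mg/L.
Initial deficit D₀ = C_s − DO₀ = 9.97 − 8.338 = 1.632 mg/L.
t_c = (1/1.004) ln[(1.20/0.196)(1 − 1.632×1.004/(0.196×15.76))] = 0.9960 × ln(2.875) = 1.052 d.
D_c = (0.196/1.20) × 15.76 × e^(−0.196×1.052) = 0.1633 × 15.76 × 0.8137 = 2.095 mg/L.
Minimum DO = 9.97 − 2.095 = 7.875 mg/L.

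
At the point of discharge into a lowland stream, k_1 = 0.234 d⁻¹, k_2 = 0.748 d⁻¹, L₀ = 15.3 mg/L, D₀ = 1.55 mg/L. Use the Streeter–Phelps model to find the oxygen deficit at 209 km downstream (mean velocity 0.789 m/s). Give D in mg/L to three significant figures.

D ≈ 2.85 mg/L

Travel time t = x/v = 209 km / (0.789 m/s) = 209000 m / 0.789 m/s = 264900 s = 3.066 d.
k_1 L₀/(k_2−k_1) = 0.234×15.3/(0.748−0.234) = 3.580/0.5140 = 6.965 mg/L.
e^(−k_1 t) = e^(−0.234×3.066) = 0.4880; e^(−k_2 t) = e^(−0.748×3.066) = 0.1009.
D = 6.965 × (0.4880 − 0.1009) + 1.55 × 0.1009 = 2.696 + 0.1564 = 2.853 mg/L.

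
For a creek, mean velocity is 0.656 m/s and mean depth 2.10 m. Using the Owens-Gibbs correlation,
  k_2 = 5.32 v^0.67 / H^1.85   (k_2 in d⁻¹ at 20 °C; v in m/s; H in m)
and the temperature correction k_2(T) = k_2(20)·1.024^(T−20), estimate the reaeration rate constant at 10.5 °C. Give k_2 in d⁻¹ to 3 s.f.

k_2(20) = 5.32 × 0.656^0.67 / 2.10^1.85 = 5.32 × 0.7539 / 3.946 = 1.017 d⁻¹.
k_2(10.5) = 1.017 × 1.024^(10.5−20) = 1.017 × 0.7983 = 0.8115 d⁻¹.

k_2 ≈ 0.811 d⁻¹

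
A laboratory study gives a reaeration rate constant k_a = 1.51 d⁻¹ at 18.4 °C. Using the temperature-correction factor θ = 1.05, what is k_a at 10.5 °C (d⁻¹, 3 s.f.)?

k_a ≈ 1.03 d⁻¹

k_a(T₂) = k_a(T₁) · θ^(T₂−T₁) = 1.51 × 1.05^(10.5−18.4)
= 1.51 × 1.05^-7.90 = 1.51 × 0.6801 = 1.027 d⁻¹.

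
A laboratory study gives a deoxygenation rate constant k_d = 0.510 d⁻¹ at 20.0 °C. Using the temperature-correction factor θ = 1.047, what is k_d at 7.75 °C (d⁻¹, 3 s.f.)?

k_d(T₂) = k_d(T₁) · θ^(T₂−T₁) = 0.510 × 1.047^(7.75−20.0)
= 0.510 × 1.047^-12.2 = 0.510 × 0.5697 = 0.2906 d⁻¹.

k_d ≈ 0.291 d⁻¹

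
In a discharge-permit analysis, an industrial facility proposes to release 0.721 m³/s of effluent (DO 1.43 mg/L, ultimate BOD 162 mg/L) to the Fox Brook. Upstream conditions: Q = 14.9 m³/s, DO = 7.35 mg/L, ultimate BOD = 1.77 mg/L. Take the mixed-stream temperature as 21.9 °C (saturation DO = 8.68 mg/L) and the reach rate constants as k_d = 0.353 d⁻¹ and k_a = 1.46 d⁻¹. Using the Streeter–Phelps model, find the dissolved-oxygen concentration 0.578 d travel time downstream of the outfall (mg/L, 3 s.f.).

Mixed DO = (14.9×7.35 + 0.721×1.43)/(14.9+0.721) = 110.5/15.62 = 7.077 mg/L.
Mixed L₀ = (14.9×1.77 + 0.721×162)/(15.62) = 143.2/15.62 = 9.166 mg/L.
Initial deficit D₀ = C_s − DO₀ = 8.68 − 7.077 = 1.603 mg/L.
D(0.578) = [0.353×9.166/(1.46−0.353)](e^(−0.353×0.578) − e^(−1.46×0.578)) + 1.603 e^(−1.46×0.578)
= 2.923 × (0.8154 − 0.4300) + 1.603 × 0.4300 = 1.816 mg/L.
DO = 8.68 − 1.816 = 6.864 mg/L.

DO ≈ 6.86 mg/L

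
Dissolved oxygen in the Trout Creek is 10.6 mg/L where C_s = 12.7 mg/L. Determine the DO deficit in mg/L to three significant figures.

D = C_s − C = 12.7 − 10.6 = 2.10 mg/L.

D ≈ 2.10 mg/L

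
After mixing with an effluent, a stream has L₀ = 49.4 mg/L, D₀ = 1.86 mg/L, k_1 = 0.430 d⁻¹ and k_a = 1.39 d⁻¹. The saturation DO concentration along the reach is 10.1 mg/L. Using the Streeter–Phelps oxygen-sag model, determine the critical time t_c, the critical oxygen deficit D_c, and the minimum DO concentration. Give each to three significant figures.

At the critical point dD/dt = 0, so k_1 L₀ e^(−k_1 t) = k_a D. Substituting D(t) from the Streeter–Phelps equation and solving for t gives
t_c = ln[(k_a/k_1)(1 − D₀(k_a−k_1)/(k_1 L₀))] / (k_a−k_1).
Here k_a−k_1 = 0.9600 d⁻¹ and 1 − D₀(k_a−k_1)/(k_1 L₀) = 1 − 1.86×0.9600/(0.430×49.4) = 0.9159, so
t_c = ln(3.233 × 0.9159) / 0.9600 = 1.085 / 0.9600 = 1.131 d.
D_c = (k_1/k_a) L₀ e^(−k_1 t_c) = (0.430/1.39) × 49.4 × e^(−0.430×1.131) = 0.3094 × 49.4 × 0.6150 = 9.398 mg/L.
Minimum DO = C_s − D_c = 10.1 − 9.398 = 0.7022 mg/L.

t_c ≈ 1.13 d; D_c ≈ 9.40 mg/L; min DO ≈ 0.702 mg/L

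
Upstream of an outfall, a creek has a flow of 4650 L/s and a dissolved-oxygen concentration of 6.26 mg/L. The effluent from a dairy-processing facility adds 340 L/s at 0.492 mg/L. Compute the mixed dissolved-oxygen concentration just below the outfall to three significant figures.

5.87 mg/L

Flow-weighted mixing: C = (Q_r C_r + Q_w C_w)/(Q_r + Q_w)
= (4650×6.26 + 340×0.492)/(4650 + 340) = 29280/4990 = 5.867 mg/L.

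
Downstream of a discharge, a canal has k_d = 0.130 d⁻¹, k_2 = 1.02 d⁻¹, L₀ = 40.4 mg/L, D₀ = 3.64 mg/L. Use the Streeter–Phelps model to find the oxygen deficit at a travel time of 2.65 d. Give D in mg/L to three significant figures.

k_d L₀/(k_2−k_d) = 0.130×40.4/(1.02−0.130) = 5.252/0.8900 = 5.901 mg/L.
e^(−k_d t) = e^(−0.130×2.650) = 0.7086; e^(−k_2 t) = e^(−1.02×2.650) = 0.06700.
D = 5.901 × (0.7086 − 0.06700) + 3.64 × 0.06700 = 3.786 + 0.2439 = 4.030 mg/L.

D ≈ 4.03 mg/L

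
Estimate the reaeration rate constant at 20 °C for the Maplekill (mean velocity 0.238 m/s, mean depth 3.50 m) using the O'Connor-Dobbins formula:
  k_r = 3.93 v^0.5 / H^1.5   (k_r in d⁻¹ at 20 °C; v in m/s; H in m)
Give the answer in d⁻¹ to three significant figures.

k_r = 3.93 × 0.238^0.5 / 3.50^1.5 = 3.93 × 0.4879 / 6.548 = 0.2928 d⁻¹.

k_r ≈ 0.293 d⁻¹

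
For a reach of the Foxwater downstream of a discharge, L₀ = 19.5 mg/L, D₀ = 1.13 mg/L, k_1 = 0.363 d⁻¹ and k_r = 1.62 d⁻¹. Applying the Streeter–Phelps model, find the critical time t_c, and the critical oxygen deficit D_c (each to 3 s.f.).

At the critical point dD/dt = 0, so k_1 L₀ e^(−k_1 t) = k_r D. Substituting D(t) from the Streeter–Phelps equation and solving for t gives
t_c = ln[(k_r/k_1)(1 − D₀(k_r−k_1)/(k_1 L₀))] / (k_r−k_1).
Here k_r−k_1 = 1.257 d⁻¹ and 1 − D₀(k_r−k_1)/(k_1 L₀) = 1 − 1.13×1.257/(0.363×19.5) = 0.7993, so
t_c = ln(4.463 × 0.7993) / 1.257 = 1.272 / 1.257 = 1.012 d.
D_c = (k_1/k_r) L₀ e^(−k_1 t_c) = (0.363/1.62) × 19.5 × e^(−0.363×1.012) = 0.2241 × 19.5 × 0.6926 = 3.026 mg/L.

t_c ≈ 1.01 d; D_c ≈ 3.03 mg/L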